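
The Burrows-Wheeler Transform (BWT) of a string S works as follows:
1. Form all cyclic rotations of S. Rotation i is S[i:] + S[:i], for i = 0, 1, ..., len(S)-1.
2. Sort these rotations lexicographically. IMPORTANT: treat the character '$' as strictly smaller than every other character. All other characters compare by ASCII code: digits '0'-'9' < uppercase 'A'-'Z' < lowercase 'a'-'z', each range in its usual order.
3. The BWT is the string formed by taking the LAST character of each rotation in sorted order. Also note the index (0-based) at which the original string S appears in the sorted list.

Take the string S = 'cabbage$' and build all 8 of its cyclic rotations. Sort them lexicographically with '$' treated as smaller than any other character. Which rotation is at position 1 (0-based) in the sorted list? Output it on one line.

All 8 rotations (rotation i = S[i:]+S[:i]):
  rot[0] = cabbage$
  rot[1] = abbage$c
  rot[2] = bbage$ca
  rot[3] = bage$cab
  rot[4] = age$cabb
  rot[5] = ge$cabba
  rot[6] = e$cabbag
  rot[7] = $cabbage
Sorted (with $ < everything):
  sorted[0] = $cabbage
  sorted[1] = abbage$c
  sorted[2] = age$cabb
  sorted[3] = bage$cab
  sorted[4] = bbage$ca
  sorted[5] = cabbage$
  sorted[6] = e$cabbag
  sorted[7] = ge$cabba
sorted[1] = abbage$c

Answer: abbage$c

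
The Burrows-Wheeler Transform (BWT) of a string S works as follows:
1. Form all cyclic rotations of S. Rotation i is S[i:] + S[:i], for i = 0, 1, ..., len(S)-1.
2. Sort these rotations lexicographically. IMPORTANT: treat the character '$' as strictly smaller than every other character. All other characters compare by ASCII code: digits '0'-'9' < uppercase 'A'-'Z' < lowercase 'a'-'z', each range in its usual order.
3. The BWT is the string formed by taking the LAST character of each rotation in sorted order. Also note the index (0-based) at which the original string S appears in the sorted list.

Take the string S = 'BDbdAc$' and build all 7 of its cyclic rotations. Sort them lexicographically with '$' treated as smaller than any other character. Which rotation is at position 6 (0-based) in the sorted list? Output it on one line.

Answer: dAc$BDb

Derivation:
All 7 rotations (rotation i = S[i:]+S[:i]):
  rot[0] = BDbdAc$
  rot[1] = DbdAc$B
  rot[2] = bdAc$BD
  rot[3] = dAc$BDb
  rot[4] = Ac$BDbd
  rot[5] = c$BDbdA
  rot[6] = $BDbdAc
Sorted (with $ < everything):
  sorted[0] = $BDbdAc
  sorted[1] = Ac$BDbd
  sorted[2] = BDbdAc$
  sorted[3] = DbdAc$B
  sorted[4] = bdAc$BD
  sorted[5] = c$BDbdA
  sorted[6] = dAc$BDb
sorted[6] = dAc$BDb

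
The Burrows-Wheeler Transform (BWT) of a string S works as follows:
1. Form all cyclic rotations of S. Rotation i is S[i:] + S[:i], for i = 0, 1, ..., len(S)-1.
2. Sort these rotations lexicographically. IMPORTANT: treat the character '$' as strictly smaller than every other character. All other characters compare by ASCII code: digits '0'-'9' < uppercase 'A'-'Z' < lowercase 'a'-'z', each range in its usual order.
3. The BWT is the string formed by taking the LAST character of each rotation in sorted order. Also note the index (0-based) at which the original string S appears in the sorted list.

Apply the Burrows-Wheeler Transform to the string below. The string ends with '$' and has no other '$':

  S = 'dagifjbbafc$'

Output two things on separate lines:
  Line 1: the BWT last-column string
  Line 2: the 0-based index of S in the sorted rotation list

All 12 rotations (rotation i = S[i:]+S[:i]):
  rot[0] = dagifjbbafc$
  rot[1] = agifjbbafc$d
  rot[2] = gifjbbafc$da
  rot[3] = ifjbbafc$dag
  rot[4] = fjbbafc$dagi
  rot[5] = jbbafc$dagif
  rot[6] = bbafc$dagifj
  rot[7] = bafc$dagifjb
  rot[8] = afc$dagifjbb
  rot[9] = fc$dagifjbba
  rot[10] = c$dagifjbbaf
  rot[11] = $dagifjbbafc
Sorted (with $ < everything):
  sorted[0] = $dagifjbbafc  (last char: 'c')
  sorted[1] = afc$dagifjbb  (last char: 'b')
  sorted[2] = agifjbbafc$d  (last char: 'd')
  sorted[3] = bafc$dagifjb  (last char: 'b')
  sorted[4] = bbafc$dagifj  (last char: 'j')
  sorted[5] = c$dagifjbbaf  (last char: 'f')
  sorted[6] = dagifjbbafc$  (last char: '$')
  sorted[7] = fc$dagifjbba  (last char: 'a')
  sorted[8] = fjbbafc$dagi  (last char: 'i')
  sorted[9] = gifjbbafc$da  (last char: 'a')
  sorted[10] = ifjbbafc$dag  (last char: 'g')
  sorted[11] = jbbafc$dagif  (last char: 'f')
Last column: cbdbjf$aiagf
Original string S is at sorted index 6

Answer: cbdbjf$aiagf
6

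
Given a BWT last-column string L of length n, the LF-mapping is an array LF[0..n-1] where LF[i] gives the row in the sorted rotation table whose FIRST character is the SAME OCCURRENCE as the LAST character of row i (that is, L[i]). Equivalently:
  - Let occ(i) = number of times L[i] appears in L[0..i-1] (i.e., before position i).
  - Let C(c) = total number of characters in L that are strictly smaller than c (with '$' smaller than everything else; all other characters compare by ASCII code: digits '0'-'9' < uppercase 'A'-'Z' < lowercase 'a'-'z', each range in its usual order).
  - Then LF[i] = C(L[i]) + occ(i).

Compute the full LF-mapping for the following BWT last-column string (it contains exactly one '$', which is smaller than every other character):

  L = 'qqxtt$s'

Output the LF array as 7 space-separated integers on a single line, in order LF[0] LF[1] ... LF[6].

Char counts: '$':1, 'q':2, 's':1, 't':2, 'x':1
C (first-col start): C('$')=0, C('q')=1, C('s')=3, C('t')=4, C('x')=6
L[0]='q': occ=0, LF[0]=C('q')+0=1+0=1
L[1]='q': occ=1, LF[1]=C('q')+1=1+1=2
L[2]='x': occ=0, LF[2]=C('x')+0=6+0=6
L[3]='t': occ=0, LF[3]=C('t')+0=4+0=4
L[4]='t': occ=1, LF[4]=C('t')+1=4+1=5
L[5]='$': occ=0, LF[5]=C('$')+0=0+0=0
L[6]='s': occ=0, LF[6]=C('s')+0=3+0=3

Answer: 1 2 6 4 5 0 3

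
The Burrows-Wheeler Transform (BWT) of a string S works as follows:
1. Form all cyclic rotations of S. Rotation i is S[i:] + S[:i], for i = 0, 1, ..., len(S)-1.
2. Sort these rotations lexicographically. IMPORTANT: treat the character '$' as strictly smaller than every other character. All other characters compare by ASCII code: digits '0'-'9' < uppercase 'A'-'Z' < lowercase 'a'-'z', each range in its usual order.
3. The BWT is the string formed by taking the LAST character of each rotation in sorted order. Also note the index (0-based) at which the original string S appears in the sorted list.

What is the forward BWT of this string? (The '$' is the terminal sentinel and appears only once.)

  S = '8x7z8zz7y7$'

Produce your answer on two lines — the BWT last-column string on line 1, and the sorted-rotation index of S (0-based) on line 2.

All 11 rotations (rotation i = S[i:]+S[:i]):
  rot[0] = 8x7z8zz7y7$
  rot[1] = x7z8zz7y7$8
  rot[2] = 7z8zz7y7$8x
  rot[3] = z8zz7y7$8x7
  rot[4] = 8zz7y7$8x7z
  rot[5] = zz7y7$8x7z8
  rot[6] = z7y7$8x7z8z
  rot[7] = 7y7$8x7z8zz
  rot[8] = y7$8x7z8zz7
  rot[9] = 7$8x7z8zz7y
  rot[10] = $8x7z8zz7y7
Sorted (with $ < everything):
  sorted[0] = $8x7z8zz7y7  (last char: '7')
  sorted[1] = 7$8x7z8zz7y  (last char: 'y')
  sorted[2] = 7y7$8x7z8zz  (last char: 'z')
  sorted[3] = 7z8zz7y7$8x  (last char: 'x')
  sorted[4] = 8x7z8zz7y7$  (last char: '$')
  sorted[5] = 8zz7y7$8x7z  (last char: 'z')
  sorted[6] = x7z8zz7y7$8  (last char: '8')
  sorted[7] = y7$8x7z8zz7  (last char: '7')
  sorted[8] = z7y7$8x7z8z  (last char: 'z')
  sorted[9] = z8zz7y7$8x7  (last char: '7')
  sorted[10] = zz7y7$8x7z8  (last char: '8')
Last column: 7yzx$z87z78
Original string S is at sorted index 4

Answer: 7yzx$z87z78
4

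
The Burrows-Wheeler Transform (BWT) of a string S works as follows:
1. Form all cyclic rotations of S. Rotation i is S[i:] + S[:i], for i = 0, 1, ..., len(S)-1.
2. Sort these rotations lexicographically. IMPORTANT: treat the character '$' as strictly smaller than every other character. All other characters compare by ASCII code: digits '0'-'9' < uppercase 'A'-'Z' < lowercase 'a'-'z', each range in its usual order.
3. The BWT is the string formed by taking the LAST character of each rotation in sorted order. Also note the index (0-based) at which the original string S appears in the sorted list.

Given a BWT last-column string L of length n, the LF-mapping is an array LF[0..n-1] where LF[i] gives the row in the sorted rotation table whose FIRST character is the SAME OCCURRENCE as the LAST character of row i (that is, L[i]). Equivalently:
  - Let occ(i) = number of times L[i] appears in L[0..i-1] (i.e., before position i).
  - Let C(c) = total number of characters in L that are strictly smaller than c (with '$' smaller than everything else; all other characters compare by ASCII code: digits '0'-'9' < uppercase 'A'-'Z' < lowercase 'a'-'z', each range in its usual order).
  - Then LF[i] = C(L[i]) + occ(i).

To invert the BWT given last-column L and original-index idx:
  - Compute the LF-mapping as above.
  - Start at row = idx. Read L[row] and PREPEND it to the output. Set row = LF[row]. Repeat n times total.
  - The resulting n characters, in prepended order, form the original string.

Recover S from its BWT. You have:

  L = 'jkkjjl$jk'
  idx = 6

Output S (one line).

Answer: kjjjklkj$

Derivation:
LF mapping: 1 5 6 2 3 8 0 4 7
Walk LF starting at row 6, prepending L[row]:
  step 1: row=6, L[6]='$', prepend. Next row=LF[6]=0
  step 2: row=0, L[0]='j', prepend. Next row=LF[0]=1
  step 3: row=1, L[1]='k', prepend. Next row=LF[1]=5
  step 4: row=5, L[5]='l', prepend. Next row=LF[5]=8
  step 5: row=8, L[8]='k', prepend. Next row=LF[8]=7
  step 6: row=7, L[7]='j', prepend. Next row=LF[7]=4
  step 7: row=4, L[4]='j', prepend. Next row=LF[4]=3
  step 8: row=3, L[3]='j', prepend. Next row=LF[3]=2
  step 9: row=2, L[2]='k', prepend. Next row=LF[2]=6
Reversed output: kjjjklkj$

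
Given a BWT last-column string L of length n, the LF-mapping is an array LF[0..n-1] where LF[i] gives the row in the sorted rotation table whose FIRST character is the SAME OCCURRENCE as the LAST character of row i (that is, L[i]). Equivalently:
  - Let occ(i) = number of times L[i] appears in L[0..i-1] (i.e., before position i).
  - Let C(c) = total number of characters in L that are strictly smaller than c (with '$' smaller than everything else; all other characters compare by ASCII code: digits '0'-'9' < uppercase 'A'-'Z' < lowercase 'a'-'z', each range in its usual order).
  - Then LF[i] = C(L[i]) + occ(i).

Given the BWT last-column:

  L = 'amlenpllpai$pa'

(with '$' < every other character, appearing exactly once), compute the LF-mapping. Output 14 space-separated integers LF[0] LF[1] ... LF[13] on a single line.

Answer: 1 9 6 4 10 11 7 8 12 2 5 0 13 3

Derivation:
Char counts: '$':1, 'a':3, 'e':1, 'i':1, 'l':3, 'm':1, 'n':1, 'p':3
C (first-col start): C('$')=0, C('a')=1, C('e')=4, C('i')=5, C('l')=6, C('m')=9, C('n')=10, C('p')=11
L[0]='a': occ=0, LF[0]=C('a')+0=1+0=1
L[1]='m': occ=0, LF[1]=C('m')+0=9+0=9
L[2]='l': occ=0, LF[2]=C('l')+0=6+0=6
L[3]='e': occ=0, LF[3]=C('e')+0=4+0=4
L[4]='n': occ=0, LF[4]=C('n')+0=10+0=10
L[5]='p': occ=0, LF[5]=C('p')+0=11+0=11
L[6]='l': occ=1, LF[6]=C('l')+1=6+1=7
L[7]='l': occ=2, LF[7]=C('l')+2=6+2=8
L[8]='p': occ=1, LF[8]=C('p')+1=11+1=12
L[9]='a': occ=1, LF[9]=C('a')+1=1+1=2
L[10]='i': occ=0, LF[10]=C('i')+0=5+0=5
L[11]='$': occ=0, LF[11]=C('$')+0=0+0=0
L[12]='p': occ=2, LF[12]=C('p')+2=11+2=13
L[13]='a': occ=2, LF[13]=C('a')+2=1+2=3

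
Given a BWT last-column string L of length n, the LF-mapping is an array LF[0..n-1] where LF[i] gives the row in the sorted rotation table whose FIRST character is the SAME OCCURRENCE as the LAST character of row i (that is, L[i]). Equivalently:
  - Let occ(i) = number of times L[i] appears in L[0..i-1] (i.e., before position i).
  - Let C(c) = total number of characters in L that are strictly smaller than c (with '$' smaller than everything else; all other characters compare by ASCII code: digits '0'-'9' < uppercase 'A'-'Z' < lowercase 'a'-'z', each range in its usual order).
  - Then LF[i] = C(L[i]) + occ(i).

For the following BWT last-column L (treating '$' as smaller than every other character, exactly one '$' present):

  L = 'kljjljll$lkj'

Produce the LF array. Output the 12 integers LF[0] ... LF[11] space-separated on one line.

Answer: 5 7 1 2 8 3 9 10 0 11 6 4

Derivation:
Char counts: '$':1, 'j':4, 'k':2, 'l':5
C (first-col start): C('$')=0, C('j')=1, C('k')=5, C('l')=7
L[0]='k': occ=0, LF[0]=C('k')+0=5+0=5
L[1]='l': occ=0, LF[1]=C('l')+0=7+0=7
L[2]='j': occ=0, LF[2]=C('j')+0=1+0=1
L[3]='j': occ=1, LF[3]=C('j')+1=1+1=2
L[4]='l': occ=1, LF[4]=C('l')+1=7+1=8
L[5]='j': occ=2, LF[5]=C('j')+2=1+2=3
L[6]='l': occ=2, LF[6]=C('l')+2=7+2=9
L[7]='l': occ=3, LF[7]=C('l')+3=7+3=10
L[8]='$': occ=0, LF[8]=C('$')+0=0+0=0
L[9]='l': occ=4, LF[9]=C('l')+4=7+4=11
L[10]='k': occ=1, LF[10]=C('k')+1=5+1=6
L[11]='j': occ=3, LF[11]=C('j')+3=1+3=4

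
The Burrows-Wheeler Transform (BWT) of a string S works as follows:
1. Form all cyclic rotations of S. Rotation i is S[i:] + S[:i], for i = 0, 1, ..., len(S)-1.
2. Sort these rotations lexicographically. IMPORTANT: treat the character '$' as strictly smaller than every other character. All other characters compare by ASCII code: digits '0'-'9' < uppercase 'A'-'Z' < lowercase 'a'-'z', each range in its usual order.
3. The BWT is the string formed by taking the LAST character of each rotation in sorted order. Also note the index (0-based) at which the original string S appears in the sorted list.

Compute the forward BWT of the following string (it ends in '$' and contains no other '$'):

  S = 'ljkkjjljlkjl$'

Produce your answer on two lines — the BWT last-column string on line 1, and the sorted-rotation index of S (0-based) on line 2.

All 13 rotations (rotation i = S[i:]+S[:i]):
  rot[0] = ljkkjjljlkjl$
  rot[1] = jkkjjljlkjl$l
  rot[2] = kkjjljlkjl$lj
  rot[3] = kjjljlkjl$ljk
  rot[4] = jjljlkjl$ljkk
  rot[5] = jljlkjl$ljkkj
  rot[6] = ljlkjl$ljkkjj
  rot[7] = jlkjl$ljkkjjl
  rot[8] = lkjl$ljkkjjlj
  rot[9] = kjl$ljkkjjljl
  rot[10] = jl$ljkkjjljlk
  rot[11] = l$ljkkjjljlkj
  rot[12] = $ljkkjjljlkjl
Sorted (with $ < everything):
  sorted[0] = $ljkkjjljlkjl  (last char: 'l')
  sorted[1] = jjljlkjl$ljkk  (last char: 'k')
  sorted[2] = jkkjjljlkjl$l  (last char: 'l')
  sorted[3] = jl$ljkkjjljlk  (last char: 'k')
  sorted[4] = jljlkjl$ljkkj  (last char: 'j')
  sorted[5] = jlkjl$ljkkjjl  (last char: 'l')
  sorted[6] = kjjljlkjl$ljk  (last char: 'k')
  sorted[7] = kjl$ljkkjjljl  (last char: 'l')
  sorted[8] = kkjjljlkjl$lj  (last char: 'j')
  sorted[9] = l$ljkkjjljlkj  (last char: 'j')
  sorted[10] = ljkkjjljlkjl$  (last char: '$')
  sorted[11] = ljlkjl$ljkkjj  (last char: 'j')
  sorted[12] = lkjl$ljkkjjlj  (last char: 'j')
Last column: lklkjlkljj$jj
Original string S is at sorted index 10

Answer: lklkjlkljj$jj
10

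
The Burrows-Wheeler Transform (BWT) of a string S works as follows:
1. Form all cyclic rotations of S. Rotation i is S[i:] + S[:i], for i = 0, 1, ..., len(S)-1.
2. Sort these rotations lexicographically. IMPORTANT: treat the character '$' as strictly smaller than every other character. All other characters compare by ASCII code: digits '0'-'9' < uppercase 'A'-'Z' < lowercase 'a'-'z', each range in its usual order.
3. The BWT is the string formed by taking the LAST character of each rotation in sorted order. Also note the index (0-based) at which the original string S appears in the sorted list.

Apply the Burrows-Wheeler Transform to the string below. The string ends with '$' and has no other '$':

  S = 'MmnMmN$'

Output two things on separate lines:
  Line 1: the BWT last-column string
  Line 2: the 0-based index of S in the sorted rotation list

Answer: Nn$mMMm
2

Derivation:
All 7 rotations (rotation i = S[i:]+S[:i]):
  rot[0] = MmnMmN$
  rot[1] = mnMmN$M
  rot[2] = nMmN$Mm
  rot[3] = MmN$Mmn
  rot[4] = mN$MmnM
  rot[5] = N$MmnMm
  rot[6] = $MmnMmN
Sorted (with $ < everything):
  sorted[0] = $MmnMmN  (last char: 'N')
  sorted[1] = MmN$Mmn  (last char: 'n')
  sorted[2] = MmnMmN$  (last char: '$')
  sorted[3] = N$MmnMm  (last char: 'm')
  sorted[4] = mN$MmnM  (last char: 'M')
  sorted[5] = mnMmN$M  (last char: 'M')
  sorted[6] = nMmN$Mm  (last char: 'm')
Last column: Nn$mMMm
Original string S is at sorted index 2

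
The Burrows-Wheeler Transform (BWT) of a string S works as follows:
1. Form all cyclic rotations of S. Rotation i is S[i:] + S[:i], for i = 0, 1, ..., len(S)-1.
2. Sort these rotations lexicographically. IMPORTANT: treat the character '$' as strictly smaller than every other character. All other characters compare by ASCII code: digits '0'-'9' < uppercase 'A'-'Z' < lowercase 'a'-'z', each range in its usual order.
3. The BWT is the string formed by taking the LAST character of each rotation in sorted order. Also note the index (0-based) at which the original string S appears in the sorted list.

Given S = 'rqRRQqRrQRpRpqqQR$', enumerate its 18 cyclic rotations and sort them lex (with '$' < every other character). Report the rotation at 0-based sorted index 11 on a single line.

Answer: pqqQR$rqRRQqRrQRpR

Derivation:
All 18 rotations (rotation i = S[i:]+S[:i]):
  rot[0] = rqRRQqRrQRpRpqqQR$
  rot[1] = qRRQqRrQRpRpqqQR$r
  rot[2] = RRQqRrQRpRpqqQR$rq
  rot[3] = RQqRrQRpRpqqQR$rqR
  rot[4] = QqRrQRpRpqqQR$rqRR
  rot[5] = qRrQRpRpqqQR$rqRRQ
  rot[6] = RrQRpRpqqQR$rqRRQq
  rot[7] = rQRpRpqqQR$rqRRQqR
  rot[8] = QRpRpqqQR$rqRRQqRr
  rot[9] = RpRpqqQR$rqRRQqRrQ
  rot[10] = pRpqqQR$rqRRQqRrQR
  rot[11] = RpqqQR$rqRRQqRrQRp
  rot[12] = pqqQR$rqRRQqRrQRpR
  rot[13] = qqQR$rqRRQqRrQRpRp
  rot[14] = qQR$rqRRQqRrQRpRpq
  rot[15] = QR$rqRRQqRrQRpRpqq
  rot[16] = R$rqRRQqRrQRpRpqqQ
  rot[17] = $rqRRQqRrQRpRpqqQR
Sorted (with $ < everything):
  sorted[0] = $rqRRQqRrQRpRpqqQR
  sorted[1] = QR$rqRRQqRrQRpRpqq
  sorted[2] = QRpRpqqQR$rqRRQqRr
  sorted[3] = QqRrQRpRpqqQR$rqRR
  sorted[4] = R$rqRRQqRrQRpRpqqQ
  sorted[5] = RQqRrQRpRpqqQR$rqR
  sorted[6] = RRQqRrQRpRpqqQR$rq
  sorted[7] = RpRpqqQR$rqRRQqRrQ
  sorted[8] = RpqqQR$rqRRQqRrQRp
  sorted[9] = RrQRpRpqqQR$rqRRQq
  sorted[10] = pRpqqQR$rqRRQqRrQR
  sorted[11] = pqqQR$rqRRQqRrQRpR
  sorted[12] = qQR$rqRRQqRrQRpRpq
  sorted[13] = qRRQqRrQRpRpqqQR$r
  sorted[14] = qRrQRpRpqqQR$rqRRQ
  sorted[15] = qqQR$rqRRQqRrQRpRp
  sorted[16] = rQRpRpqqQR$rqRRQqR
  sorted[17] = rqRRQqRrQRpRpqqQR$
sorted[11] = pqqQR$rqRRQqRrQRpR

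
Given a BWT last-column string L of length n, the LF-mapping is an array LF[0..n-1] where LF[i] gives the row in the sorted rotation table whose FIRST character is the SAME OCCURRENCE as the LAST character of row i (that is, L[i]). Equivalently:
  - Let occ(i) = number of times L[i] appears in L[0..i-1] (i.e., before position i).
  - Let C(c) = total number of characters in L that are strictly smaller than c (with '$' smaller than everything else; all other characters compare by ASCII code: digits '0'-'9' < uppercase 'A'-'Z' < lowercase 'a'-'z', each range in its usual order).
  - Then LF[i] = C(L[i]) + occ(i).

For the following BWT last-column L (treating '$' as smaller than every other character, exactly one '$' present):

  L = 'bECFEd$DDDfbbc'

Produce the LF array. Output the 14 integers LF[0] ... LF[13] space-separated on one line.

Char counts: '$':1, 'C':1, 'D':3, 'E':2, 'F':1, 'b':3, 'c':1, 'd':1, 'f':1
C (first-col start): C('$')=0, C('C')=1, C('D')=2, C('E')=5, C('F')=7, C('b')=8, C('c')=11, C('d')=12, C('f')=13
L[0]='b': occ=0, LF[0]=C('b')+0=8+0=8
L[1]='E': occ=0, LF[1]=C('E')+0=5+0=5
L[2]='C': occ=0, LF[2]=C('C')+0=1+0=1
L[3]='F': occ=0, LF[3]=C('F')+0=7+0=7
L[4]='E': occ=1, LF[4]=C('E')+1=5+1=6
L[5]='d': occ=0, LF[5]=C('d')+0=12+0=12
L[6]='$': occ=0, LF[6]=C('$')+0=0+0=0
L[7]='D': occ=0, LF[7]=C('D')+0=2+0=2
L[8]='D': occ=1, LF[8]=C('D')+1=2+1=3
L[9]='D': occ=2, LF[9]=C('D')+2=2+2=4
L[10]='f': occ=0, LF[10]=C('f')+0=13+0=13
L[11]='b': occ=1, LF[11]=C('b')+1=8+1=9
L[12]='b': occ=2, LF[12]=C('b')+2=8+2=10
L[13]='c': occ=0, LF[13]=C('c')+0=11+0=11

Answer: 8 5 1 7 6 12 0 2 3 4 13 9 10 11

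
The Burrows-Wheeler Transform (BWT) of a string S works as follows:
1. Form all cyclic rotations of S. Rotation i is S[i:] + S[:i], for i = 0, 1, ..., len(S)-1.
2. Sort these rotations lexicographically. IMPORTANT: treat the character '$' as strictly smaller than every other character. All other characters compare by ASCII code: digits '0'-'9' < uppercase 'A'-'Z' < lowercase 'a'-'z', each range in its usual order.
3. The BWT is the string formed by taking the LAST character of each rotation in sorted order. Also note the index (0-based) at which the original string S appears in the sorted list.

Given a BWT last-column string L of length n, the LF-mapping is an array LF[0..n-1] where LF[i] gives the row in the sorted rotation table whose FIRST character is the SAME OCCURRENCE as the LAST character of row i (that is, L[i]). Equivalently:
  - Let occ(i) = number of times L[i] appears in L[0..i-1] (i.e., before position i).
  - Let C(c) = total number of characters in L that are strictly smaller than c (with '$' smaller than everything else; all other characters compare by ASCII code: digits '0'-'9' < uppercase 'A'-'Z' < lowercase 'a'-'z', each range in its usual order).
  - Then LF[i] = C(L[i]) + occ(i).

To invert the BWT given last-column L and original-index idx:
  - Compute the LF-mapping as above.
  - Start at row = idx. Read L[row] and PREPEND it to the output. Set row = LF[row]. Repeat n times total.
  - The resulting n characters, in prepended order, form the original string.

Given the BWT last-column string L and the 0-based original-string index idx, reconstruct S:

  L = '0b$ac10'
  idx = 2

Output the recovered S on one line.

LF mapping: 1 5 0 4 6 3 2
Walk LF starting at row 2, prepending L[row]:
  step 1: row=2, L[2]='$', prepend. Next row=LF[2]=0
  step 2: row=0, L[0]='0', prepend. Next row=LF[0]=1
  step 3: row=1, L[1]='b', prepend. Next row=LF[1]=5
  step 4: row=5, L[5]='1', prepend. Next row=LF[5]=3
  step 5: row=3, L[3]='a', prepend. Next row=LF[3]=4
  step 6: row=4, L[4]='c', prepend. Next row=LF[4]=6
  step 7: row=6, L[6]='0', prepend. Next row=LF[6]=2
Reversed output: 0ca1b0$

Answer: 0ca1b0$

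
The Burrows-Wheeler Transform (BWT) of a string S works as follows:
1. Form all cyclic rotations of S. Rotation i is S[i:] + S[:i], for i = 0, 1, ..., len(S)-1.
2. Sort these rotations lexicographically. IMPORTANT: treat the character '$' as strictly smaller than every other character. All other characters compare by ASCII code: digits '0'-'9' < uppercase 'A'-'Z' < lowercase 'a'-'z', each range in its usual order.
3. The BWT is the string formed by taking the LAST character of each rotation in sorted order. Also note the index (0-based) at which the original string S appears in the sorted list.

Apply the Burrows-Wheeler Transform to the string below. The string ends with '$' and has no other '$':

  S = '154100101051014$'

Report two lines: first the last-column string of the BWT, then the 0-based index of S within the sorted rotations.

All 16 rotations (rotation i = S[i:]+S[:i]):
  rot[0] = 154100101051014$
  rot[1] = 54100101051014$1
  rot[2] = 4100101051014$15
  rot[3] = 100101051014$154
  rot[4] = 00101051014$1541
  rot[5] = 0101051014$15410
  rot[6] = 101051014$154100
  rot[7] = 01051014$1541001
  rot[8] = 1051014$15410010
  rot[9] = 051014$154100101
  rot[10] = 51014$1541001010
  rot[11] = 1014$15410010105
  rot[12] = 014$154100101051
  rot[13] = 14$1541001010510
  rot[14] = 4$15410010105101
  rot[15] = $154100101051014
Sorted (with $ < everything):
  sorted[0] = $154100101051014  (last char: '4')
  sorted[1] = 00101051014$1541  (last char: '1')
  sorted[2] = 0101051014$15410  (last char: '0')
  sorted[3] = 01051014$1541001  (last char: '1')
  sorted[4] = 014$154100101051  (last char: '1')
  sorted[5] = 051014$154100101  (last char: '1')
  sorted[6] = 100101051014$154  (last char: '4')
  sorted[7] = 101051014$154100  (last char: '0')
  sorted[8] = 1014$15410010105  (last char: '5')
  sorted[9] = 1051014$15410010  (last char: '0')
  sorted[10] = 14$1541001010510  (last char: '0')
  sorted[11] = 154100101051014$  (last char: '$')
  sorted[12] = 4$15410010105101  (last char: '1')
  sorted[13] = 4100101051014$15  (last char: '5')
  sorted[14] = 51014$1541001010  (last char: '0')
  sorted[15] = 54100101051014$1  (last char: '1')
Last column: 41011140500$1501
Original string S is at sorted index 11

Answer: 41011140500$1501
11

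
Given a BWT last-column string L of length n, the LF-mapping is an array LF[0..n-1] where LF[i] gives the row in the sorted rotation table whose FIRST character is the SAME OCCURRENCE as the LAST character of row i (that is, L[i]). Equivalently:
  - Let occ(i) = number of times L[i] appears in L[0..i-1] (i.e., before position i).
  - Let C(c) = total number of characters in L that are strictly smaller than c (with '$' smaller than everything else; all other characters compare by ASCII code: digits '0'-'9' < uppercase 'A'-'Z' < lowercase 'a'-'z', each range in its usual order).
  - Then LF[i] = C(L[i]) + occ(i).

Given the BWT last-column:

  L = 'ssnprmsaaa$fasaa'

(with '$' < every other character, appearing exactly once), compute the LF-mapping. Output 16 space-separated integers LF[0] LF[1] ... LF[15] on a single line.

Char counts: '$':1, 'a':6, 'f':1, 'm':1, 'n':1, 'p':1, 'r':1, 's':4
C (first-col start): C('$')=0, C('a')=1, C('f')=7, C('m')=8, C('n')=9, C('p')=10, C('r')=11, C('s')=12
L[0]='s': occ=0, LF[0]=C('s')+0=12+0=12
L[1]='s': occ=1, LF[1]=C('s')+1=12+1=13
L[2]='n': occ=0, LF[2]=C('n')+0=9+0=9
L[3]='p': occ=0, LF[3]=C('p')+0=10+0=10
L[4]='r': occ=0, LF[4]=C('r')+0=11+0=11
L[5]='m': occ=0, LF[5]=C('m')+0=8+0=8
L[6]='s': occ=2, LF[6]=C('s')+2=12+2=14
L[7]='a': occ=0, LF[7]=C('a')+0=1+0=1
L[8]='a': occ=1, LF[8]=C('a')+1=1+1=2
L[9]='a': occ=2, LF[9]=C('a')+2=1+2=3
L[10]='$': occ=0, LF[10]=C('$')+0=0+0=0
L[11]='f': occ=0, LF[11]=C('f')+0=7+0=7
L[12]='a': occ=3, LF[12]=C('a')+3=1+3=4
L[13]='s': occ=3, LF[13]=C('s')+3=12+3=15
L[14]='a': occ=4, LF[14]=C('a')+4=1+4=5
L[15]='a': occ=5, LF[15]=C('a')+5=1+5=6

Answer: 12 13 9 10 11 8 14 1 2 3 0 7 4 15 5 6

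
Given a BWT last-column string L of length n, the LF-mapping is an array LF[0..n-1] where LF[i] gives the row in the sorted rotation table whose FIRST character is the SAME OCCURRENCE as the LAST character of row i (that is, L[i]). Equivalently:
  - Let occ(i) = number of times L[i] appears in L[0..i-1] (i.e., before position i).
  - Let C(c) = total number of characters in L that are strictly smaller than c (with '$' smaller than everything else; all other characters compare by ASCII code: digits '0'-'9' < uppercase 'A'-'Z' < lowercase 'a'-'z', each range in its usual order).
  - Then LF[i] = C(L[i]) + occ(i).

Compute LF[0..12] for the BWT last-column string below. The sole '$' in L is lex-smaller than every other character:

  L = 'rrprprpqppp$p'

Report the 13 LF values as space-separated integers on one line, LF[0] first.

Char counts: '$':1, 'p':7, 'q':1, 'r':4
C (first-col start): C('$')=0, C('p')=1, C('q')=8, C('r')=9
L[0]='r': occ=0, LF[0]=C('r')+0=9+0=9
L[1]='r': occ=1, LF[1]=C('r')+1=9+1=10
L[2]='p': occ=0, LF[2]=C('p')+0=1+0=1
L[3]='r': occ=2, LF[3]=C('r')+2=9+2=11
L[4]='p': occ=1, LF[4]=C('p')+1=1+1=2
L[5]='r': occ=3, LF[5]=C('r')+3=9+3=12
L[6]='p': occ=2, LF[6]=C('p')+2=1+2=3
L[7]='q': occ=0, LF[7]=C('q')+0=8+0=8
L[8]='p': occ=3, LF[8]=C('p')+3=1+3=4
L[9]='p': occ=4, LF[9]=C('p')+4=1+4=5
L[10]='p': occ=5, LF[10]=C('p')+5=1+5=6
L[11]='$': occ=0, LF[11]=C('$')+0=0+0=0
L[12]='p': occ=6, LF[12]=C('p')+6=1+6=7

Answer: 9 10 1 11 2 12 3 8 4 5 6 0 7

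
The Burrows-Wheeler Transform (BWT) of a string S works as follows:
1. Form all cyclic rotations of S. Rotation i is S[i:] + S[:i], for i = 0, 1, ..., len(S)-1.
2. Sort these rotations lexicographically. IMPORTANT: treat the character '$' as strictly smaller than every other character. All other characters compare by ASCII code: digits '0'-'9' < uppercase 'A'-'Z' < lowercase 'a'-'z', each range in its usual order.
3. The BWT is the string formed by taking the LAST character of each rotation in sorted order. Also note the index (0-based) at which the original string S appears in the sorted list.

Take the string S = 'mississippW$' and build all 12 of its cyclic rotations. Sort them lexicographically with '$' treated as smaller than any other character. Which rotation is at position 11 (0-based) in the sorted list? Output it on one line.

All 12 rotations (rotation i = S[i:]+S[:i]):
  rot[0] = mississippW$
  rot[1] = ississippW$m
  rot[2] = ssissippW$mi
  rot[3] = sissippW$mis
  rot[4] = issippW$miss
  rot[5] = ssippW$missi
  rot[6] = sippW$missis
  rot[7] = ippW$mississ
  rot[8] = ppW$mississi
  rot[9] = pW$mississip
  rot[10] = W$mississipp
  rot[11] = $mississippW
Sorted (with $ < everything):
  sorted[0] = $mississippW
  sorted[1] = W$mississipp
  sorted[2] = ippW$mississ
  sorted[3] = issippW$miss
  sorted[4] = ississippW$m
  sorted[5] = mississippW$
  sorted[6] = pW$mississip
  sorted[7] = ppW$mississi
  sorted[8] = sippW$missis
  sorted[9] = sissippW$mis
  sorted[10] = ssippW$missi
  sorted[11] = ssissippW$mi
sorted[11] = ssissippW$mi

Answer: ssissippW$mi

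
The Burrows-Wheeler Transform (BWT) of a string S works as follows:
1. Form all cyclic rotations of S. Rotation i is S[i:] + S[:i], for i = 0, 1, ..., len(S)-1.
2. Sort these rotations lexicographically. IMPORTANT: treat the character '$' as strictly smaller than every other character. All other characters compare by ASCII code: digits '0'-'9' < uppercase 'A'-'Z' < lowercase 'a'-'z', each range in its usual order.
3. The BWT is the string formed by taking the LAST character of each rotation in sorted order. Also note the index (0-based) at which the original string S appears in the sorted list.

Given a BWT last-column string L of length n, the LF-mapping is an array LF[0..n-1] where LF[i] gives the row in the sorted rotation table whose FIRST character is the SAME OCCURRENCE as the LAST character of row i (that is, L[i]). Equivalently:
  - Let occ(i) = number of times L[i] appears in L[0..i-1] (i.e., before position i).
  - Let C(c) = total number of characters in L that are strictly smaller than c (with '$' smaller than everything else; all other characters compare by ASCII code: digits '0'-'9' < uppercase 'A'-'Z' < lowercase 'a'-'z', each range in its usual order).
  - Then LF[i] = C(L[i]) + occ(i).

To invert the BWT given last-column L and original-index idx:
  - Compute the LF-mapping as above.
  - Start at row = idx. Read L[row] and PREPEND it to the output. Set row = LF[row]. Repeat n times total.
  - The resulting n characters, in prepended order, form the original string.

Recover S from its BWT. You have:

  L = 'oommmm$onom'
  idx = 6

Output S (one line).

Answer: nommmmmooo$

Derivation:
LF mapping: 7 8 1 2 3 4 0 9 6 10 5
Walk LF starting at row 6, prepending L[row]:
  step 1: row=6, L[6]='$', prepend. Next row=LF[6]=0
  step 2: row=0, L[0]='o', prepend. Next row=LF[0]=7
  step 3: row=7, L[7]='o', prepend. Next row=LF[7]=9
  step 4: row=9, L[9]='o', prepend. Next row=LF[9]=10
  step 5: row=10, L[10]='m', prepend. Next row=LF[10]=5
  step 6: row=5, L[5]='m', prepend. Next row=LF[5]=4
  step 7: row=4, L[4]='m', prepend. Next row=LF[4]=3
  step 8: row=3, L[3]='m', prepend. Next row=LF[3]=2
  step 9: row=2, L[2]='m', prepend. Next row=LF[2]=1
  step 10: row=1, L[1]='o', prepend. Next row=LF[1]=8
  step 11: row=8, L[8]='n', prepend. Next row=LF[8]=6
Reversed output: nommmmmooo$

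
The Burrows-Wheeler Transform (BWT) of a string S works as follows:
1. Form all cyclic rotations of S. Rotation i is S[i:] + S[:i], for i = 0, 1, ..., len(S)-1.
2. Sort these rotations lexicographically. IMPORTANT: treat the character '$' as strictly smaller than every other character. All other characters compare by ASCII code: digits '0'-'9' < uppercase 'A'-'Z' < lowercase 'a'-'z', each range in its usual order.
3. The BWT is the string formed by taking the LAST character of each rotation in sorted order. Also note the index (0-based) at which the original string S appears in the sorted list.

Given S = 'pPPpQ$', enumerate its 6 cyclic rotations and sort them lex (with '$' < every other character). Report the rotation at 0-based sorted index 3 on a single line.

Answer: Q$pPPp

Derivation:
All 6 rotations (rotation i = S[i:]+S[:i]):
  rot[0] = pPPpQ$
  rot[1] = PPpQ$p
  rot[2] = PpQ$pP
  rot[3] = pQ$pPP
  rot[4] = Q$pPPp
  rot[5] = $pPPpQ
Sorted (with $ < everything):
  sorted[0] = $pPPpQ
  sorted[1] = PPpQ$p
  sorted[2] = PpQ$pP
  sorted[3] = Q$pPPp
  sorted[4] = pPPpQ$
  sorted[5] = pQ$pPP
sorted[3] = Q$pPPp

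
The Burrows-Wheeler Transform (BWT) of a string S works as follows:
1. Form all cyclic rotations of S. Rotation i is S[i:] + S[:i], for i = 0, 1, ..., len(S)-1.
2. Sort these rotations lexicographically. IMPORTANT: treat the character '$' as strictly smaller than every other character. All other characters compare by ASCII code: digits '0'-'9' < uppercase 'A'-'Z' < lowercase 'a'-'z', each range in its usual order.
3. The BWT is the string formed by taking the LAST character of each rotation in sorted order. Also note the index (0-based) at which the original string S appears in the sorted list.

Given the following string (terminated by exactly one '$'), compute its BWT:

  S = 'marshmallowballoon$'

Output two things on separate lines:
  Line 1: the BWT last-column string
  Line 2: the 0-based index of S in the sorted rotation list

Answer: nbmmwsaallh$oollaro
11

Derivation:
All 19 rotations (rotation i = S[i:]+S[:i]):
  rot[0] = marshmallowballoon$
  rot[1] = arshmallowballoon$m
  rot[2] = rshmallowballoon$ma
  rot[3] = shmallowballoon$mar
  rot[4] = hmallowballoon$mars
  rot[5] = mallowballoon$marsh
  rot[6] = allowballoon$marshm
  rot[7] = llowballoon$marshma
  rot[8] = lowballoon$marshmal
  rot[9] = owballoon$marshmall
  rot[10] = wballoon$marshmallo
  rot[11] = balloon$marshmallow
  rot[12] = alloon$marshmallowb
  rot[13] = lloon$marshmallowba
  rot[14] = loon$marshmallowbal
  rot[15] = oon$marshmallowball
  rot[16] = on$marshmallowballo
  rot[17] = n$marshmallowballoo
  rot[18] = $marshmallowballoon
Sorted (with $ < everything):
  sorted[0] = $marshmallowballoon  (last char: 'n')
  sorted[1] = alloon$marshmallowb  (last char: 'b')
  sorted[2] = allowballoon$marshm  (last char: 'm')
  sorted[3] = arshmallowballoon$m  (last char: 'm')
  sorted[4] = balloon$marshmallow  (last char: 'w')
  sorted[5] = hmallowballoon$mars  (last char: 's')
  sorted[6] = lloon$marshmallowba  (last char: 'a')
  sorted[7] = llowballoon$marshma  (last char: 'a')
  sorted[8] = loon$marshmallowbal  (last char: 'l')
  sorted[9] = lowballoon$marshmal  (last char: 'l')
  sorted[10] = mallowballoon$marsh  (last char: 'h')
  sorted[11] = marshmallowballoon$  (last char: '$')
  sorted[12] = n$marshmallowballoo  (last char: 'o')
  sorted[13] = on$marshmallowballo  (last char: 'o')
  sorted[14] = oon$marshmallowball  (last char: 'l')
  sorted[15] = owballoon$marshmall  (last char: 'l')
  sorted[16] = rshmallowballoon$ma  (last char: 'a')
  sorted[17] = shmallowballoon$mar  (last char: 'r')
  sorted[18] = wballoon$marshmallo  (last char: 'o')
Last column: nbmmwsaallh$oollaro
Original string S is at sorted index 11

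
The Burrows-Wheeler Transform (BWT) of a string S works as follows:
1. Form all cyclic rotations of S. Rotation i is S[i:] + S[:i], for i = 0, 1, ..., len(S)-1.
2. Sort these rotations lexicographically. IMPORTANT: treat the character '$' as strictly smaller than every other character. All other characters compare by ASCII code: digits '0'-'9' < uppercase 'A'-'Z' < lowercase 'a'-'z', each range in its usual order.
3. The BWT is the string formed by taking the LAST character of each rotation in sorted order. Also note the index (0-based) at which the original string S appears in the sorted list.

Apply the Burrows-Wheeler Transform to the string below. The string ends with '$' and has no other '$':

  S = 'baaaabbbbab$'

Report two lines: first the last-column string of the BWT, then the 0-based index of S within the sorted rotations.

All 12 rotations (rotation i = S[i:]+S[:i]):
  rot[0] = baaaabbbbab$
  rot[1] = aaaabbbbab$b
  rot[2] = aaabbbbab$ba
  rot[3] = aabbbbab$baa
  rot[4] = abbbbab$baaa
  rot[5] = bbbbab$baaaa
  rot[6] = bbbab$baaaab
  rot[7] = bbab$baaaabb
  rot[8] = bab$baaaabbb
  rot[9] = ab$baaaabbbb
  rot[10] = b$baaaabbbba
  rot[11] = $baaaabbbbab
Sorted (with $ < everything):
  sorted[0] = $baaaabbbbab  (last char: 'b')
  sorted[1] = aaaabbbbab$b  (last char: 'b')
  sorted[2] = aaabbbbab$ba  (last char: 'a')
  sorted[3] = aabbbbab$baa  (last char: 'a')
  sorted[4] = ab$baaaabbbb  (last char: 'b')
  sorted[5] = abbbbab$baaa  (last char: 'a')
  sorted[6] = b$baaaabbbba  (last char: 'a')
  sorted[7] = baaaabbbbab$  (last char: '$')
  sorted[8] = bab$baaaabbb  (last char: 'b')
  sorted[9] = bbab$baaaabb  (last char: 'b')
  sorted[10] = bbbab$baaaab  (last char: 'b')
  sorted[11] = bbbbab$baaaa  (last char: 'a')
Last column: bbaabaa$bbba
Original string S is at sorted index 7

Answer: bbaabaa$bbba
7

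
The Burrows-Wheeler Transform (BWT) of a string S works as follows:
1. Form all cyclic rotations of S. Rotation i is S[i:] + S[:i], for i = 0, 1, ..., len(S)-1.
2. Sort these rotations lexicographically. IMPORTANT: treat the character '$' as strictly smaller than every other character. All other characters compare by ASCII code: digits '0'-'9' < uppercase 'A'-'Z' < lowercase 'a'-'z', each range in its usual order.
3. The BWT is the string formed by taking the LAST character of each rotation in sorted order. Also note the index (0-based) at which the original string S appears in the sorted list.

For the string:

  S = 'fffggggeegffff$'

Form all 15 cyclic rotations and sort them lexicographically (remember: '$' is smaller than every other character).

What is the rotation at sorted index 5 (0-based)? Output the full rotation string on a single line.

Answer: fff$fffggggeegf

Derivation:
All 15 rotations (rotation i = S[i:]+S[:i]):
  rot[0] = fffggggeegffff$
  rot[1] = ffggggeegffff$f
  rot[2] = fggggeegffff$ff
  rot[3] = ggggeegffff$fff
  rot[4] = gggeegffff$fffg
  rot[5] = ggeegffff$fffgg
  rot[6] = geegffff$fffggg
  rot[7] = eegffff$fffgggg
  rot[8] = egffff$fffgggge
  rot[9] = gffff$fffggggee
  rot[10] = ffff$fffggggeeg
  rot[11] = fff$fffggggeegf
  rot[12] = ff$fffggggeegff
  rot[13] = f$fffggggeegfff
  rot[14] = $fffggggeegffff
Sorted (with $ < everything):
  sorted[0] = $fffggggeegffff
  sorted[1] = eegffff$fffgggg
  sorted[2] = egffff$fffgggge
  sorted[3] = f$fffggggeegfff
  sorted[4] = ff$fffggggeegff
  sorted[5] = fff$fffggggeegf
  sorted[6] = ffff$fffggggeeg
  sorted[7] = fffggggeegffff$
  sorted[8] = ffggggeegffff$f
  sorted[9] = fggggeegffff$ff
  sorted[10] = geegffff$fffggg
  sorted[11] = gffff$fffggggee
  sorted[12] = ggeegffff$fffgg
  sorted[13] = gggeegffff$fffg
  sorted[14] = ggggeegffff$fff
sorted[5] = fff$fffggggeegf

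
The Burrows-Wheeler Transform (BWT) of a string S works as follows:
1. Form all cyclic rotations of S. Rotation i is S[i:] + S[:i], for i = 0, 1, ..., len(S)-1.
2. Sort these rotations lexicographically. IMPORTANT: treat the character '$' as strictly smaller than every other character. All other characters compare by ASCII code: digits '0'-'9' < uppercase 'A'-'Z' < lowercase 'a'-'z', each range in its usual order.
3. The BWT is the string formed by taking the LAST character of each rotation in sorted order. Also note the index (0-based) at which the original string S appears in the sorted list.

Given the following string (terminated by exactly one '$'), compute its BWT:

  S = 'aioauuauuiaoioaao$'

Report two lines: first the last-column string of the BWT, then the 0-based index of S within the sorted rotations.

Answer: oo$aiouuoaaiiauuaa
2

Derivation:
All 18 rotations (rotation i = S[i:]+S[:i]):
  rot[0] = aioauuauuiaoioaao$
  rot[1] = ioauuauuiaoioaao$a
  rot[2] = oauuauuiaoioaao$ai
  rot[3] = auuauuiaoioaao$aio
  rot[4] = uuauuiaoioaao$aioa
  rot[5] = uauuiaoioaao$aioau
  rot[6] = auuiaoioaao$aioauu
  rot[7] = uuiaoioaao$aioauua
  rot[8] = uiaoioaao$aioauuau
  rot[9] = iaoioaao$aioauuauu
  rot[10] = aoioaao$aioauuauui
  rot[11] = oioaao$aioauuauuia
  rot[12] = ioaao$aioauuauuiao
  rot[13] = oaao$aioauuauuiaoi
  rot[14] = aao$aioauuauuiaoio
  rot[15] = ao$aioauuauuiaoioa
  rot[16] = o$aioauuauuiaoioaa
  rot[17] = $aioauuauuiaoioaao
Sorted (with $ < everything):
  sorted[0] = $aioauuauuiaoioaao  (last char: 'o')
  sorted[1] = aao$aioauuauuiaoio  (last char: 'o')
  sorted[2] = aioauuauuiaoioaao$  (last char: '$')
  sorted[3] = ao$aioauuauuiaoioa  (last char: 'a')
  sorted[4] = aoioaao$aioauuauui  (last char: 'i')
  sorted[5] = auuauuiaoioaao$aio  (last char: 'o')
  sorted[6] = auuiaoioaao$aioauu  (last char: 'u')
  sorted[7] = iaoioaao$aioauuauu  (last char: 'u')
  sorted[8] = ioaao$aioauuauuiao  (last char: 'o')
  sorted[9] = ioauuauuiaoioaao$a  (last char: 'a')
  sorted[10] = o$aioauuauuiaoioaa  (last char: 'a')
  sorted[11] = oaao$aioauuauuiaoi  (last char: 'i')
  sorted[12] = oauuauuiaoioaao$ai  (last char: 'i')
  sorted[13] = oioaao$aioauuauuia  (last char: 'a')
  sorted[14] = uauuiaoioaao$aioau  (last char: 'u')
  sorted[15] = uiaoioaao$aioauuau  (last char: 'u')
  sorted[16] = uuauuiaoioaao$aioa  (last char: 'a')
  sorted[17] = uuiaoioaao$aioauua  (last char: 'a')
Last column: oo$aiouuoaaiiauuaa
Original string S is at sorted index 2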